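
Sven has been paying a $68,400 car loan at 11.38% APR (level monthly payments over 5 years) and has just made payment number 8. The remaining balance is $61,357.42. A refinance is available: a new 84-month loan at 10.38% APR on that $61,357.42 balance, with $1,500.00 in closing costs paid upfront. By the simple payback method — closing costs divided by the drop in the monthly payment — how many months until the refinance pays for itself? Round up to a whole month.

Current payment = 68,400 × 11.38%/12 / (1 − (1+0.0094833)^−60) = $1,500.18.
Refinanced payment = 61,357.42 × 0.0086500 / (1 − (1+0.0086500)^−84) = $1,030.69.
Monthly savings = $1,500.18 − $1,030.69 = $469.49.
Break-even = $1,500.00 / $469.49 = 3.19 → 4 months.

4 months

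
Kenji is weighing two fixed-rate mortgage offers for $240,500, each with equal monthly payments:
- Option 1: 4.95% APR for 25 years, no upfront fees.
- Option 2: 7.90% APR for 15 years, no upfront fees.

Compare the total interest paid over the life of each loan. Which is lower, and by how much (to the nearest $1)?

Option 2 by $8,476

Option 1: at 4.95% the monthly rate is 0.0041250, so the payment is 240,500 × 0.0041250 / (1 − 1.0041250^−300) = $1,398.94.
Total interest on Option 1 = 300 × $1,398.94 − $240,500 = $179,182.00.
Option 2: monthly rate = 7.9%/12 = 0.0065833; payment = 240,500 × 0.0065833 / (1 − (1+0.0065833)^−180) = $2,284.48.
Total interest on Option 2 = 180 × $2,284.48 − $240,500 = $170,706.40.
Option 2 is lower by $8,475.60.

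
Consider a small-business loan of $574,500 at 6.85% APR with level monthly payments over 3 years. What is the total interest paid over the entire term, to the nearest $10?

$62,680

Monthly rate = 6.85%/12 = 0.0057083; payment = 574,500 × 0.0057083 / (1 − (1+0.0057083)^−36) = $17,699.52.
Total paid = 36 × $17,699.52 = $637,182.72; interest = $637,182.72 − $574,500 = $62,682.72.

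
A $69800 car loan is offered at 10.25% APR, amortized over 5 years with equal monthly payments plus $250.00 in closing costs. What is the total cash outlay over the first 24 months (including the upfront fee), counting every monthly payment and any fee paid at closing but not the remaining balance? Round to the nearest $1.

$36,049

Monthly rate = 10.25%/12 = 0.0085417; payment = 69,800 × 0.0085417 / (1 − (1+0.0085417)^−60) = $1,491.64.
Total outlay = 24 × $1,491.64 + $250.00 = $36,049.36.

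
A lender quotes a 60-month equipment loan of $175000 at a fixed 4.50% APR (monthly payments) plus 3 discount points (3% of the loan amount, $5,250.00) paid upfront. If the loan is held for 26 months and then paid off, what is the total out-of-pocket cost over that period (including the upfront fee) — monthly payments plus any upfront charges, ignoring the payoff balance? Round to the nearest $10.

$90,080

At 4.50% the monthly rate is 0.0037500, so the payment is 175,000 × 0.0037500 / (1 − 1.0037500^−60) = $3,262.53.
Total outlay = 26 × $3,262.53 + $5,250.00 = $90,075.78.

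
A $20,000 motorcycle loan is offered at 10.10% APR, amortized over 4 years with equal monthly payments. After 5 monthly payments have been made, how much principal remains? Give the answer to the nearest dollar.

$18,272

With monthly rate i = 10.1%/12 = 0.0084167, the balance after k of n payments is P · [(1+i)^n − (1+i)^k] / [(1+i)^n − 1].
(1+0.0084167)^48 = 1.49527377 and (1+0.0084167)^5 = 1.04279772, so the balance is 20,000 × (1.49527377 − 1.04279772) / (1.49527377 − 1) = $18,271.75.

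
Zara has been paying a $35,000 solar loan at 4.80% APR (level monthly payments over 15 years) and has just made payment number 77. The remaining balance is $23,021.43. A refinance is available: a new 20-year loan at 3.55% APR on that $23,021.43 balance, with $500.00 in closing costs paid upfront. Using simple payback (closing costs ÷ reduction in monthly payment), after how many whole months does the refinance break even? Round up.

Current payment = 35,000 × 4.8%/12 / (1 − (1+0.0040000)^−180) = $273.15.
Refinanced payment = 23,021.43 × 0.0029583 / (1 − (1+0.0029583)^−240) = $134.11.
Monthly savings = $273.15 − $134.11 = $139.04.
Break-even = $500.00 / $139.04 = 3.60 → 4 months.

4 months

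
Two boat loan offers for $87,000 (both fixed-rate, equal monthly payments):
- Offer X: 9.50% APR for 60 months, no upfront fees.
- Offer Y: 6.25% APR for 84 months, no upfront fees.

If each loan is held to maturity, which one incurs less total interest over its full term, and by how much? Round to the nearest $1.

Offer X: at 9.50% the monthly rate is 0.0079167, so the payment is 87,000 × 0.0079167 / (1 − 1.0079167^−60) = $1,827.16.
Total interest on Offer X = 60 × $1,827.16 − $87,000 = $22,629.60.
Offer Y: monthly rate = 6.25%/12 = 0.0052083; payment = 87,000 × 0.0052083 / (1 − (1+0.0052083)^−84) = $1,281.40.
Total interest on Offer Y = 84 × $1,281.40 − $87,000 = $20,637.60.
Offer Y is lower by $1,992.00.

Offer Y by $1,992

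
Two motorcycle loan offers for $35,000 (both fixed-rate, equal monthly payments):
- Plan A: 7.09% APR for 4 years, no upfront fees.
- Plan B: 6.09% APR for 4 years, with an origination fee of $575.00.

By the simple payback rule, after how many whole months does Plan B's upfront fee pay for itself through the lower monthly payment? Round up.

Plan A: at 7.09% the monthly rate is 0.0059083, so the payment is 35,000 × 0.0059083 / (1 − 1.0059083^−48) = $839.58.
Plan B: monthly rate = 6.09%/12 = 0.0050750; payment = 35,000 × 0.0050750 / (1 − (1+0.0050750)^−48) = $823.42.
Monthly savings = $839.58 − $823.42 = $16.16.
Break-even = $575.00 / $16.16 = 35.58 → 36 months.

36 months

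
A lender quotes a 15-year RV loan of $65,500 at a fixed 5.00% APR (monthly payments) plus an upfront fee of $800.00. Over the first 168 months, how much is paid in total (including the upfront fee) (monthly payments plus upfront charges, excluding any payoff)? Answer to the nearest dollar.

At 5.00% the monthly rate is 0.0041667, so the payment is 65,500 × 0.0041667 / (1 − 1.0041667^−180) = $517.97.
Total outlay = 168 × $517.97 + $800.00 = $87,818.96.

$87,819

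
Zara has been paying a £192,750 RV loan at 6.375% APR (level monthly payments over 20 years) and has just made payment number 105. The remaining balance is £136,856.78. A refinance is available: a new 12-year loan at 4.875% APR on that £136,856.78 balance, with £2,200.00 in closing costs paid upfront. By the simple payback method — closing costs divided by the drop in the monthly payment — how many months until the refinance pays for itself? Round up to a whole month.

14 months

Current payment = 192,750 × 6.375%/12 / (1 − (1+0.0053125)^−240) = £1,422.94.
Refinanced payment = 136,856.78 × 0.0040625 / (1 − (1+0.0040625)^−144) = £1,257.21.
Monthly savings = £1,422.94 − £1,257.21 = £165.73.
Break-even = £2,200.00 / £165.73 = 13.27 → 14 months.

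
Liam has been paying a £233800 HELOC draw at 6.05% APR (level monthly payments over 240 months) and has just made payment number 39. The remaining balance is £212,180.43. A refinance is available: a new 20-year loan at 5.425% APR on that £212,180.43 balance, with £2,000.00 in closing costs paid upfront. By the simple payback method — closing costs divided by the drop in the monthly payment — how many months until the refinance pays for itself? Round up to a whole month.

Current payment = 233,800 × 6.05%/12 / (1 − (1+0.0050417)^−240) = £1,681.77.
Refinanced payment = 212,180.43 × 0.0045208 / (1 − (1+0.0045208)^−240) = £1,450.59.
Monthly savings = £1,681.77 − £1,450.59 = £231.18.
Break-even = £2,000.00 / £231.18 = 8.65 → 9 months.

9 months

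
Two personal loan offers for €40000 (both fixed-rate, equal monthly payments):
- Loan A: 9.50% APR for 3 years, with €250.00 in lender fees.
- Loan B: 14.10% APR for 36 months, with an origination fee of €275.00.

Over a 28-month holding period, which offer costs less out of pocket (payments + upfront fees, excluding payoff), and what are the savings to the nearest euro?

Loan A by €2,481

Loan A: at 9.50% the monthly rate is 0.0079167, so the payment is 40,000 × 0.0079167 / (1 − 1.0079167^−36) = €1,281.32.
Loan B: monthly rate = 14.1%/12 = 0.0117500; payment = 40,000 × 0.0117500 / (1 − (1+0.0117500)^−36) = €1,369.05.
Over 28 months: Loan A costs 28 × €1,281.32 + €250.00 = €36,126.96; Loan B costs 28 × €1,369.05 + €275.00 = €38,608.40.
Loan A is cheaper by €38,608.40 − €36,126.96 = €2,481.44.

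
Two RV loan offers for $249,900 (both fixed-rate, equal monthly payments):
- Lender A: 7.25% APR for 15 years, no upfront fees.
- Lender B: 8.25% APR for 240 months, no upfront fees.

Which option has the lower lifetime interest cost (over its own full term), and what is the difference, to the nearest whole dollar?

Lender A by $100,411

Lender A: at 7.25% the monthly rate is 0.0060417, so the payment is 249,900 × 0.0060417 / (1 − 1.0060417^−180) = $2,281.24.
Total interest on Lender A = 180 × $2,281.24 − $249,900 = $160,723.20.
Lender B: at 8.25% the monthly rate is 0.0068750, so the payment is 249,900 × 0.0068750 / (1 − 1.0068750^−240) = $2,129.31.
Total interest on Lender B = 240 × $2,129.31 − $249,900 = $261,134.40.
Lender A is lower by $100,411.20.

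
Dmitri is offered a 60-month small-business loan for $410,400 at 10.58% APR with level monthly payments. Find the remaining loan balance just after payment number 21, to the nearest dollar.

With monthly rate i = 10.58%/12 = 0.0088167, the balance after k of n payments is P · [(1+i)^n − (1+i)^k] / [(1+i)^n − 1].
(1+0.0088167)^60 = 1.69330393 and (1+0.0088167)^21 = 1.20242285, so the balance is 410,400 × (1.69330393 − 1.20242285) / (1.69330393 − 1) = $290,576.16.

$290,576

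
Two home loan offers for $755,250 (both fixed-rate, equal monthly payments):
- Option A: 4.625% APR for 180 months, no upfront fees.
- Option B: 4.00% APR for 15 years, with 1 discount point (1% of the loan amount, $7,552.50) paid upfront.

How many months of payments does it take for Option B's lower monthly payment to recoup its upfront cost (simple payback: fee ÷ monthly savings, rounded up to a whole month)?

32 months

Option A: monthly rate = 4.625%/12 = 0.0038542; payment = 755,250 × 0.0038542 / (1 − (1+0.0038542)^−180) = $5,825.98.
Option B: at 4.00% the monthly rate is 0.0033333, so the payment is 755,250 × 0.0033333 / (1 − 1.0033333^−180) = $5,586.49.
Monthly savings = $5,825.98 − $5,586.49 = $239.49.
Break-even = $7,552.50 / $239.49 = 31.54 → 32 months.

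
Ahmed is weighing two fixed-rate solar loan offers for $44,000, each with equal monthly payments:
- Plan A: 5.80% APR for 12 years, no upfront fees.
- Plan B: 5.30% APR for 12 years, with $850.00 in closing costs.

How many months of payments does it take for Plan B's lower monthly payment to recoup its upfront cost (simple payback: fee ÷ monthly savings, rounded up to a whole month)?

Plan A: at 5.80% the monthly rate is 0.0048333, so the payment is 44,000 × 0.0048333 / (1 − 1.0048333^−144) = $424.83.
Plan B: at 5.30% the monthly rate is 0.0044167, so the payment is 44,000 × 0.0044167 / (1 − 1.0044167^−144) = $413.61.
Monthly savings = $424.83 − $413.61 = $11.22.
Break-even = $850.00 / $11.22 = 75.76 → 76 months.

76 months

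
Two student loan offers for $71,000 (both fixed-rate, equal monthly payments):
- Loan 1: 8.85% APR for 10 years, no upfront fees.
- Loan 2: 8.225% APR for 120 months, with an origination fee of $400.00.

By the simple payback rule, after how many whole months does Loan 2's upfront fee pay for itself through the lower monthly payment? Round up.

Loan 1: at 8.85% the monthly rate is 0.0073750, so the payment is 71,000 × 0.0073750 / (1 − 1.0073750^−120) = $893.64.
Loan 2: monthly rate = 8.225%/12 = 0.0068542; payment = 71,000 × 0.0068542 / (1 − (1+0.0068542)^−120) = $869.89.
Monthly savings = $893.64 − $869.89 = $23.75.
Break-even = $400.00 / $23.75 = 16.84 → 17 months.

17 months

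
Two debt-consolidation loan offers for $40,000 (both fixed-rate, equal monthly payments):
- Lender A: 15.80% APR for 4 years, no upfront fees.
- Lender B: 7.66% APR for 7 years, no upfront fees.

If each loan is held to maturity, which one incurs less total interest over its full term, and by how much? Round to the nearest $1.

Lender B by $2,415

Lender A: at 15.80% the monthly rate is 0.0131667, so the payment is 40,000 × 0.0131667 / (1 − 1.0131667^−48) = $1,129.52.
Total interest on Lender A = 48 × $1,129.52 − $40,000 = $14,216.96.
Lender B: at 7.66% the monthly rate is 0.0063833, so the payment is 40,000 × 0.0063833 / (1 − 1.0063833^−84) = $616.69.
Total interest on Lender B = 84 × $616.69 − $40,000 = $11,801.96.
Lender B is lower by $2,415.00.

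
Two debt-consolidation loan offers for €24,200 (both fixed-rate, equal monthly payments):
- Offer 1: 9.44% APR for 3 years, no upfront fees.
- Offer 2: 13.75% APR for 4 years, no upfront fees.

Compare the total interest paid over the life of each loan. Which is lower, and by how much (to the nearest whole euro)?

Offer 1: at 9.44% the monthly rate is 0.0078667, so the payment is 24,200 × 0.0078667 / (1 − 1.0078667^−36) = €774.52.
Total interest on Offer 1 = 36 × €774.52 − €24,200 = €3,682.72.
Offer 2: monthly rate = 13.75%/12 = 0.0114583; payment = 24,200 × 0.0114583 / (1 − (1+0.0114583)^−48) = €658.27.
Total interest on Offer 2 = 48 × €658.27 − €24,200 = €7,396.96.
Offer 1 is lower by €3,714.24.

Offer 1 by €3,714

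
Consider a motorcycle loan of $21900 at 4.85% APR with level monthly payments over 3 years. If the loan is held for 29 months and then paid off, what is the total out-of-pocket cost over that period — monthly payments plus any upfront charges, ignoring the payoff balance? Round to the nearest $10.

At 4.85% the monthly rate is 0.0040417, so the payment is 21,900 × 0.0040417 / (1 − 1.0040417^−36) = $654.89.
Total outlay = 29 × $654.89 = $18,991.81.

$18,990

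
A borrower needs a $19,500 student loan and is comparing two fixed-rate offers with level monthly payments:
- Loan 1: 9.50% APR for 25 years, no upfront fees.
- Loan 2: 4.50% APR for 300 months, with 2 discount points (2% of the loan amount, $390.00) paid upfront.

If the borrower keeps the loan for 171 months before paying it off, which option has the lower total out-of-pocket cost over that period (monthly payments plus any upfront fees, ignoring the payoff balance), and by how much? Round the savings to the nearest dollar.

Loan 2 by $10,209

Loan 1: monthly rate = 9.5%/12 = 0.0079167; payment = 19,500 × 0.0079167 / (1 − (1+0.0079167)^−300) = $170.37.
Loan 2: at 4.50% the monthly rate is 0.0037500, so the payment is 19,500 × 0.0037500 / (1 − 1.0037500^−300) = $108.39.
Over 171 months: Loan 1 costs 171 × $170.37 = $29,133.27; Loan 2 costs 171 × $108.39 + $390.00 = $18,924.69.
Loan 2 is cheaper by $29,133.27 − $18,924.69 = $10,208.58.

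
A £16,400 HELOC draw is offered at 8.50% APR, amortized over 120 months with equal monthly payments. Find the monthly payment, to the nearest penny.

£203.34

At 8.50% the monthly rate is 0.0070833, so the payment is 16,400 × 0.0070833 / (1 − 1.0070833^−120) = £203.34.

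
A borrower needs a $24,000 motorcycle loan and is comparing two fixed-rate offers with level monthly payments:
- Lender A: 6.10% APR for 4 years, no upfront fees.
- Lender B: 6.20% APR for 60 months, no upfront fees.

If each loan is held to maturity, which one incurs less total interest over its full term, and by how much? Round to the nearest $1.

Lender A: at 6.10% the monthly rate is 0.0050833, so the payment is 24,000 × 0.0050833 / (1 − 1.0050833^−48) = $564.74.
Total interest on Lender A = 48 × $564.74 − $24,000 = $3,107.52.
Lender B: at 6.20% the monthly rate is 0.0051667, so the payment is 24,000 × 0.0051667 / (1 − 1.0051667^−60) = $466.22.
Total interest on Lender B = 60 × $466.22 − $24,000 = $3,973.20.
Lender A is lower by $865.68.

Lender A by $866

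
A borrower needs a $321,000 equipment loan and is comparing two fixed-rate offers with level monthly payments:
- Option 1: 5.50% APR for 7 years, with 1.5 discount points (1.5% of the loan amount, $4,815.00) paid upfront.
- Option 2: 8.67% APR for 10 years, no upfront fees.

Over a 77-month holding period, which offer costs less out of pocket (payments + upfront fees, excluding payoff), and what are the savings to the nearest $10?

Option 1: monthly rate = 5.5%/12 = 0.0045833; payment = 321,000 × 0.0045833 / (1 − (1+0.0045833)^−84) = $4,612.78.
Option 2: monthly rate = 8.67%/12 = 0.0072250; payment = 321,000 × 0.0072250 / (1 − (1+0.0072250)^−120) = $4,009.19.
Over 77 months: Option 1 costs 77 × $4,612.78 + $4,815.00 = $359,999.06; Option 2 costs 77 × $4,009.19 = $308,707.63.
Option 2 is cheaper by $359,999.06 − $308,707.63 = $51,291.43.

Option 2 by $51,290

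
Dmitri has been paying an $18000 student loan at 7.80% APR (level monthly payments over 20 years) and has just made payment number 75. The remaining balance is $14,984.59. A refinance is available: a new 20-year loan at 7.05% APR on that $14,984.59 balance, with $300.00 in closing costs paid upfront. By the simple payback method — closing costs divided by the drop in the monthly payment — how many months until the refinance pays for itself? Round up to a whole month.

10 months

Current payment = 18,000 × 7.8%/12 / (1 − (1+0.0065000)^−240) = $148.33.
Refinanced payment = 14,984.59 × 0.0058750 / (1 − (1+0.0058750)^−240) = $116.63.
Monthly savings = $148.33 − $116.63 = $31.70.
Break-even = $300.00 / $31.70 = 9.46 → 10 months.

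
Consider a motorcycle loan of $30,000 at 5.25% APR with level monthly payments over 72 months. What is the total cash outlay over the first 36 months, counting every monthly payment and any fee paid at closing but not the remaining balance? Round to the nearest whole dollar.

$17,519

At 5.25% the monthly rate is 0.0043750, so the payment is 30,000 × 0.0043750 / (1 − 1.0043750^−72) = $486.63.
Total outlay = 36 × $486.63 = $17,518.68.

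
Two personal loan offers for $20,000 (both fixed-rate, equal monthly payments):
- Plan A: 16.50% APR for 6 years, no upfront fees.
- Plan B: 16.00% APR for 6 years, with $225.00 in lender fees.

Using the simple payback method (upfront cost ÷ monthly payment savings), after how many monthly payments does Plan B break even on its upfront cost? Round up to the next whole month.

41 months

Plan A: monthly rate = 16.5%/12 = 0.0137500; payment = 20,000 × 0.0137500 / (1 − (1+0.0137500)^−72) = $439.36.
Plan B: at 16.00% the monthly rate is 0.0133333, so the payment is 20,000 × 0.0133333 / (1 − 1.0133333^−72) = $433.84.
Monthly savings = $439.36 − $433.84 = $5.52.
Break-even = $225.00 / $5.52 = 40.76 → 41 months.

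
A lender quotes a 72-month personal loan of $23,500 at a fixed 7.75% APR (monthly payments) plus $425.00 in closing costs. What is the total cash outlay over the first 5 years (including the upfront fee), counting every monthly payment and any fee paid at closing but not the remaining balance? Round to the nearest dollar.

$24,975

At 7.75% the monthly rate is 0.0064583, so the payment is 23,500 × 0.0064583 / (1 − 1.0064583^−72) = $409.17.
Total outlay = 60 × $409.17 + $425.00 = $24,975.20.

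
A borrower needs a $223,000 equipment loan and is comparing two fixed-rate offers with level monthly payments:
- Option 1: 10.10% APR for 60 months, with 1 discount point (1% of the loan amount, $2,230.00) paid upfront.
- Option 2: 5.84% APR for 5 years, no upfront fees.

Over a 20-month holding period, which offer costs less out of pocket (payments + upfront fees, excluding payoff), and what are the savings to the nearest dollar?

Option 1: at 10.10% the monthly rate is 0.0084167, so the payment is 223,000 × 0.0084167 / (1 − 1.0084167^−60) = $4,749.07.
Option 2: at 5.84% the monthly rate is 0.0048667, so the payment is 223,000 × 0.0048667 / (1 − 1.0048667^−60) = $4,294.64.
Over 20 months: Option 1 costs 20 × $4,749.07 + $2,230.00 = $97,211.40; Option 2 costs 20 × $4,294.64 = $85,892.80.
Option 2 is cheaper by $97,211.40 − $85,892.80 = $11,318.60.

Option 2 by $11,319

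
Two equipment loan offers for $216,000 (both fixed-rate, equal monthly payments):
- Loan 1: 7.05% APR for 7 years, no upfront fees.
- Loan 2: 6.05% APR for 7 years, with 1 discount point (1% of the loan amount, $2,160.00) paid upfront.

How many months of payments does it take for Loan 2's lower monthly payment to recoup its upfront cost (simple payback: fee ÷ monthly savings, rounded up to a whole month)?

Loan 1: at 7.05% the monthly rate is 0.0058750, so the payment is 216,000 × 0.0058750 / (1 − 1.0058750^−84) = $3,265.30.
Loan 2: at 6.05% the monthly rate is 0.0050417, so the payment is 216,000 × 0.0050417 / (1 − 1.0050417^−84) = $3,160.63.
Monthly savings = $3,265.30 − $3,160.63 = $104.67.
Break-even = $2,160.00 / $104.67 = 20.64 → 21 months.

21 months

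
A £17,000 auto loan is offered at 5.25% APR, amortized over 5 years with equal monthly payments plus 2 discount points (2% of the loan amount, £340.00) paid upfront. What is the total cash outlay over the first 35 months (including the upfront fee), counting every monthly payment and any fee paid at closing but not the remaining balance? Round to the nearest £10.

At 5.25% the monthly rate is 0.0043750, so the payment is 17,000 × 0.0043750 / (1 − 1.0043750^−60) = £322.76.
Total outlay = 35 × £322.76 + £340.00 = £11,636.60.

£11,640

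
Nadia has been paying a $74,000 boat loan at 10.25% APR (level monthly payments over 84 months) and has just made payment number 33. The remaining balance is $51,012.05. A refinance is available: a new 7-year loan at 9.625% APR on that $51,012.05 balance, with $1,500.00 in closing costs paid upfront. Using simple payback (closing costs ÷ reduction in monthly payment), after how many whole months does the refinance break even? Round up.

Current payment = 74,000 × 10.25%/12 / (1 − (1+0.0085417)^−84) = $1,238.07.
Refinanced payment = 51,012.05 × 0.0080208 / (1 − (1+0.0080208)^−84) = $837.01.
Monthly savings = $1,238.07 − $837.01 = $401.06.
Break-even = $1,500.00 / $401.06 = 3.74 → 4 months.

4 months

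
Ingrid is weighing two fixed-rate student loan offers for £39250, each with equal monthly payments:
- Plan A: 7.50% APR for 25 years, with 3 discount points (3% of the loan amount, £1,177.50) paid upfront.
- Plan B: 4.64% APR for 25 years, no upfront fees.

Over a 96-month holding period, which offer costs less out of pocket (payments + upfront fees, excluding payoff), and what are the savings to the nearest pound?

Plan A: at 7.50% the monthly rate is 0.0062500, so the payment is 39,250 × 0.0062500 / (1 − 1.0062500^−300) = £290.05.
Plan B: monthly rate = 4.64%/12 = 0.0038667; payment = 39,250 × 0.0038667 / (1 − (1+0.0038667)^−300) = £221.29.
Over 96 months: Plan A costs 96 × £290.05 + £1,177.50 = £29,022.30; Plan B costs 96 × £221.29 = £21,243.84.
Plan B is cheaper by £29,022.30 − £21,243.84 = £7,778.46.

Plan B by £7,778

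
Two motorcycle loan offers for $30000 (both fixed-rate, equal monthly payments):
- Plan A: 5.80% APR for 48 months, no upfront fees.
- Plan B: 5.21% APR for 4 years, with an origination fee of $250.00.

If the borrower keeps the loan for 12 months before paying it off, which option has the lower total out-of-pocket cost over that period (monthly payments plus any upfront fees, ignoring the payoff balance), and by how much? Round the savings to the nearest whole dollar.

Plan A: at 5.80% the monthly rate is 0.0048333, so the payment is 30,000 × 0.0048333 / (1 − 1.0048333^−48) = $701.80.
Plan B: at 5.21% the monthly rate is 0.0043417, so the payment is 30,000 × 0.0043417 / (1 − 1.0043417^−48) = $693.74.
Over 12 months: Plan A costs 12 × $701.80 = $8,421.60; Plan B costs 12 × $693.74 + $250.00 = $8,574.88.
Plan A is cheaper by $8,574.88 − $8,421.60 = $153.28.

Plan A by $153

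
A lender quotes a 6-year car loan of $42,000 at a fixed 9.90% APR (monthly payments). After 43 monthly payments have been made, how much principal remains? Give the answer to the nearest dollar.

With monthly rate i = 9.9%/12 = 0.0082500, the balance after k of n payments is P · [(1+i)^n − (1+i)^k] / [(1+i)^n − 1].
(1+0.0082500)^72 = 1.80681051 and (1+0.0082500)^43 = 1.42375060, so the balance is 42,000 × (1.80681051 − 1.42375060) / (1.80681051 − 1) = $19,940.89.

$19,941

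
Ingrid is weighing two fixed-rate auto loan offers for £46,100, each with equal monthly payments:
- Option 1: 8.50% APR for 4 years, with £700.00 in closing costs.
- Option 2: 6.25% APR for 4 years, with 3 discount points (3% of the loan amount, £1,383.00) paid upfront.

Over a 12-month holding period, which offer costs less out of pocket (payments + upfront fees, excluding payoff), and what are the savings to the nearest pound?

Option 1: monthly rate = 8.5%/12 = 0.0070833; payment = 46,100 × 0.0070833 / (1 − (1+0.0070833)^−48) = £1,136.29.
Option 2: at 6.25% the monthly rate is 0.0052083, so the payment is 46,100 × 0.0052083 / (1 − 1.0052083^−48) = £1,087.95.
Over 12 months: Option 1 costs 12 × £1,136.29 + £700.00 = £14,335.48; Option 2 costs 12 × £1,087.95 + £1,383.00 = £14,438.40.
Option 1 is cheaper by £14,438.40 − £14,335.48 = £102.92.

Option 1 by £103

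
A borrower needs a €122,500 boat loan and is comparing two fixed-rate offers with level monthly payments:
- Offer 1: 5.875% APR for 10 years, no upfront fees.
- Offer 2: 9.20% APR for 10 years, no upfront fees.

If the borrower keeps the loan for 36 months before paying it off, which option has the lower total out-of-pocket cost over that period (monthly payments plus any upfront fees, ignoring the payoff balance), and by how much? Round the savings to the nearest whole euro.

Offer 1: monthly rate = 5.875%/12 = 0.0048958; payment = 122,500 × 0.0048958 / (1 − (1+0.0048958)^−120) = €1,352.32.
Offer 2: at 9.20% the monthly rate is 0.0076667, so the payment is 122,500 × 0.0076667 / (1 − 1.0076667^−120) = €1,565.07.
Over 36 months: Offer 1 costs 36 × €1,352.32 = €48,683.52; Offer 2 costs 36 × €1,565.07 = €56,342.52.
Offer 1 is cheaper by €56,342.52 − €48,683.52 = €7,659.00.

Offer 1 by €7,659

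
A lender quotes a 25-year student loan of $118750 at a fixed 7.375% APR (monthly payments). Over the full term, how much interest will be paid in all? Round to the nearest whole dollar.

$141,626

Monthly rate = 7.375%/12 = 0.0061458; payment = 118,750 × 0.0061458 / (1 − (1+0.0061458)^−300) = $867.92.
Total paid = 300 × $867.92 = $260,376.00; interest = $260,376.00 − $118,750 = $141,626.00.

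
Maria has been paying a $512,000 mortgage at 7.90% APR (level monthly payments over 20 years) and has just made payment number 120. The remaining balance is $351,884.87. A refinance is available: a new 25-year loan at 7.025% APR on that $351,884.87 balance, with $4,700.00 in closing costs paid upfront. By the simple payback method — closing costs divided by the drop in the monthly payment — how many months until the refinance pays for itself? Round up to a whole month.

Current payment = 512,000 × 7.9%/12 / (1 − (1+0.0065833)^−240) = $4,250.76.
Refinanced payment = 351,884.87 × 0.0058542 / (1 − (1+0.0058542)^−300) = $2,492.66.
Monthly savings = $4,250.76 − $2,492.66 = $1,758.10.
Break-even = $4,700.00 / $1,758.10 = 2.67 → 3 months.

3 months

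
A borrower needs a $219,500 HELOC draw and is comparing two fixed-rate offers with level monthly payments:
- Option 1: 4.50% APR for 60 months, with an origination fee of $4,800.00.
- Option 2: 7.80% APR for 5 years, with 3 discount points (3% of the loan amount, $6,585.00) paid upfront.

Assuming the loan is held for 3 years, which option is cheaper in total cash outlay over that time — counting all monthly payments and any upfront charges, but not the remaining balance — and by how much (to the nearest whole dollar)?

Option 1 by $13,937

Option 1: monthly rate = 4.5%/12 = 0.0037500; payment = 219,500 × 0.0037500 / (1 − (1+0.0037500)^−60) = $4,092.14.
Option 2: monthly rate = 7.8%/12 = 0.0065000; payment = 219,500 × 0.0065000 / (1 − (1+0.0065000)^−60) = $4,429.69.
Over 36 months: Option 1 costs 36 × $4,092.14 + $4,800.00 = $152,117.04; Option 2 costs 36 × $4,429.69 + $6,585.00 = $166,053.84.
Option 1 is cheaper by $166,053.84 − $152,117.04 = $13,936.80.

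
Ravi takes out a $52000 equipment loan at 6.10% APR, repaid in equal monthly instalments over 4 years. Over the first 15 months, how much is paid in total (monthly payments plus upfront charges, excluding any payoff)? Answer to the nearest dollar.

$18,354

At 6.10% the monthly rate is 0.0050833, so the payment is 52,000 × 0.0050833 / (1 − 1.0050833^−48) = $1,223.61.
Total outlay = 15 × $1,223.61 = $18,354.15.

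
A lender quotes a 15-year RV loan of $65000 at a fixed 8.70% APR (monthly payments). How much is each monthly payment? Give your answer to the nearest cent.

$647.72

At 8.70% the monthly rate is 0.0072500, so the payment is 65,000 × 0.0072500 / (1 − 1.0072500^−180) = $647.72.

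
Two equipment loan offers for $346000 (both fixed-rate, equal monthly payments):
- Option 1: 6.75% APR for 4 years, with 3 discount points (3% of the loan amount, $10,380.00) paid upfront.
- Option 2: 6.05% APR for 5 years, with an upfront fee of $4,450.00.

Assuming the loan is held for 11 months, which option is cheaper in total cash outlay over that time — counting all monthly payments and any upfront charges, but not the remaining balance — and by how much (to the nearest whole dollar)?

Option 1: monthly rate = 6.75%/12 = 0.0056250; payment = 346,000 × 0.0056250 / (1 − (1+0.0056250)^−48) = $8,245.33.
Option 2: monthly rate = 6.05%/12 = 0.0050417; payment = 346,000 × 0.0050417 / (1 − (1+0.0050417)^−60) = $6,697.20.
Over 11 months: Option 1 costs 11 × $8,245.33 + $10,380.00 = $101,078.63; Option 2 costs 11 × $6,697.20 + $4,450.00 = $78,119.20.
Option 2 is cheaper by $101,078.63 − $78,119.20 = $22,959.43.

Option 2 by $22,959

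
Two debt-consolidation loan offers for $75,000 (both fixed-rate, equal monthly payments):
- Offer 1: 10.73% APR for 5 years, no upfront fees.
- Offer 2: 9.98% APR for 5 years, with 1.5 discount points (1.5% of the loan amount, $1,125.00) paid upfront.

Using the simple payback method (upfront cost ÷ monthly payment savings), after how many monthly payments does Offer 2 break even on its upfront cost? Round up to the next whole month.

Offer 1: at 10.73% the monthly rate is 0.0089417, so the payment is 75,000 × 0.0089417 / (1 − 1.0089417^−60) = $1,620.60.
Offer 2: monthly rate = 9.98%/12 = 0.0083167; payment = 75,000 × 0.0083167 / (1 − (1+0.0083167)^−60) = $1,592.79.
Monthly savings = $1,620.60 − $1,592.79 = $27.81.
Break-even = $1,125.00 / $27.81 = 40.45 → 41 months.

41 months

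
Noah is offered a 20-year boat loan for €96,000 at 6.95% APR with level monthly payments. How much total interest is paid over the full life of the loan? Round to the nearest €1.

€81,938

At 6.95% the monthly rate is 0.0057917, so the payment is 96,000 × 0.0057917 / (1 − 1.0057917^−240) = €741.41.
Total paid = 240 × €741.41 = €177,938.40; interest = €177,938.40 − €96,000 = €81,938.40.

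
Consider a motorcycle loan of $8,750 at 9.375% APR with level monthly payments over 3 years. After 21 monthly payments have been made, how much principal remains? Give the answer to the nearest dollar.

With monthly rate i = 9.375%/12 = 0.0078125, the balance after k of n payments is P · [(1+i)^n − (1+i)^k] / [(1+i)^n − 1].
(1+0.0078125)^36 = 1.32333763 and (1+0.0078125)^21 = 1.17753698, so the balance is 8,750 × (1.32333763 − 1.17753698) / (1.32333763 − 1) = $3,945.58.

$3,946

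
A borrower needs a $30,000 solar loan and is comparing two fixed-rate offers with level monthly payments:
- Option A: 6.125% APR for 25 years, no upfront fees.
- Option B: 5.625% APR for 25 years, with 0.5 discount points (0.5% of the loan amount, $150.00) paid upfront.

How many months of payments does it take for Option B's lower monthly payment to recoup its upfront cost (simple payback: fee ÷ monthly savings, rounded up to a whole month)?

Option A: at 6.125% the monthly rate is 0.0051042, so the payment is 30,000 × 0.0051042 / (1 − 1.0051042^−300) = $195.59.
Option B: monthly rate = 5.625%/12 = 0.0046875; payment = 30,000 × 0.0046875 / (1 − (1+0.0046875)^−300) = $186.47.
Monthly savings = $195.59 − $186.47 = $9.12.
Break-even = $150.00 / $9.12 = 16.45 → 17 months.

17 months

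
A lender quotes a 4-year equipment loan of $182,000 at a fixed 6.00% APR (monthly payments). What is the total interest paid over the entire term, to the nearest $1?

Monthly rate = 6%/12 = 0.0050000; payment = 182,000 × 0.0050000 / (1 − (1+0.0050000)^−48) = $4,274.28.
Total paid = 48 × $4,274.28 = $205,165.44; interest = $205,165.44 − $182,000 = $23,165.44.

$23,165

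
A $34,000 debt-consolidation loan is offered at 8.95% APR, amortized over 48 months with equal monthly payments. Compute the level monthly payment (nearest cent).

$845.28

At 8.95% the monthly rate is 0.0074583, so the payment is 34,000 × 0.0074583 / (1 − 1.0074583^−48) = $845.28.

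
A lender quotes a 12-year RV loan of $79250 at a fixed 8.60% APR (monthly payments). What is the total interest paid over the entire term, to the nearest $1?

$48,065

At 8.60% the monthly rate is 0.0071667, so the payment is 79,250 × 0.0071667 / (1 − 1.0071667^−144) = $884.13.
Total paid = 144 × $884.13 = $127,314.72; interest = $127,314.72 − $79,250 = $48,064.72.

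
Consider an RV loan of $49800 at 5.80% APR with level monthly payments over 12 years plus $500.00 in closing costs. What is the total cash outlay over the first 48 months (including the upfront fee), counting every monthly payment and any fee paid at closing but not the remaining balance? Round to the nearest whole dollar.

$23,580

Monthly rate = 5.8%/12 = 0.0048333; payment = 49,800 × 0.0048333 / (1 − (1+0.0048333)^−144) = $480.83.
Total outlay = 48 × $480.83 + $500.00 = $23,579.84.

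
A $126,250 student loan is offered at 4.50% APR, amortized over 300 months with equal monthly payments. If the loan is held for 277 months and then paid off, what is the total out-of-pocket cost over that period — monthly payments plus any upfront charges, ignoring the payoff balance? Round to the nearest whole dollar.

$194,382

At 4.50% the monthly rate is 0.0037500, so the payment is 126,250 × 0.0037500 / (1 − 1.0037500^−300) = $701.74.
Total outlay = 277 × $701.74 = $194,381.98.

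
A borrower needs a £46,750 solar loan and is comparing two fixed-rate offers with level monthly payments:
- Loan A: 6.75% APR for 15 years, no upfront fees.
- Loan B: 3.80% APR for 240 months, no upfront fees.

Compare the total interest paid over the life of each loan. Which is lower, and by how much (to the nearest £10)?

Loan B by £7,650

Loan A: at 6.75% the monthly rate is 0.0056250, so the payment is 46,750 × 0.0056250 / (1 − 1.0056250^−180) = £413.70.
Total interest on Loan A = 180 × £413.70 − £46,750 = £27,716.00.
Loan B: monthly rate = 3.8%/12 = 0.0031667; payment = 46,750 × 0.0031667 / (1 − (1+0.0031667)^−240) = £278.39.
Total interest on Loan B = 240 × £278.39 − £46,750 = £20,063.60.
Loan B is lower by £7,652.40.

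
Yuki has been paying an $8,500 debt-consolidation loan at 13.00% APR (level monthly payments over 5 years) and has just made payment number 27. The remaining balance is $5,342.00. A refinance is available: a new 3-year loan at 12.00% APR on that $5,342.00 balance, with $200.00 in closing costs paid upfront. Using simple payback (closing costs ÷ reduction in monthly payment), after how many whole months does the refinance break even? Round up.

Current payment = 8,500 × 13%/12 / (1 − (1+0.0108333)^−60) = $193.40.
Refinanced payment = 5,342.00 × 0.0100000 / (1 − (1+0.0100000)^−36) = $177.43.
Monthly savings = $193.40 − $177.43 = $15.97.
Break-even = $200.00 / $15.97 = 12.52 → 13 months.

13 months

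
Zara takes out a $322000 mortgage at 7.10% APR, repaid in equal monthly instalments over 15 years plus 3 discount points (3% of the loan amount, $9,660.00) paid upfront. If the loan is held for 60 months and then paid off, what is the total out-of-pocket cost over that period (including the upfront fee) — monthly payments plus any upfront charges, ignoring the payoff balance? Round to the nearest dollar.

$184,396

At 7.10% the monthly rate is 0.0059167, so the payment is 322,000 × 0.0059167 / (1 − 1.0059167^−180) = $2,912.26.
Total outlay = 60 × $2,912.26 + $9,660.00 = $184,395.60.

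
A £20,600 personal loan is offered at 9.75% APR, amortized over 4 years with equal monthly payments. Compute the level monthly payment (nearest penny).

£520.00

At 9.75% the monthly rate is 0.0081250, so the payment is 20,600 × 0.0081250 / (1 − 1.0081250^−48) = £520.00.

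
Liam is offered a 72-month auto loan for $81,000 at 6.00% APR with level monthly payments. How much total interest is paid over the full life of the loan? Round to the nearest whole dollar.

Monthly rate = 6%/12 = 0.0050000; payment = 81,000 × 0.0050000 / (1 − (1+0.0050000)^−72) = $1,342.40.
Total paid = 72 × $1,342.40 = $96,652.80; interest = $96,652.80 − $81,000 = $15,652.80.

$15,653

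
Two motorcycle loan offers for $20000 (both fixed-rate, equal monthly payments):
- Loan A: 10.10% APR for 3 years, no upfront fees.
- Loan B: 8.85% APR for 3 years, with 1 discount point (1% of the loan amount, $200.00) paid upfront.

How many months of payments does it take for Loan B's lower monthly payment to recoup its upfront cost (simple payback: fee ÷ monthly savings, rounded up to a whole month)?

18 months

Loan A: monthly rate = 10.1%/12 = 0.0084167; payment = 20,000 × 0.0084167 / (1 − (1+0.0084167)^−36) = $646.28.
Loan B: at 8.85% the monthly rate is 0.0073750, so the payment is 20,000 × 0.0073750 / (1 − 1.0073750^−36) = $634.60.
Monthly savings = $646.28 − $634.60 = $11.68.
Break-even = $200.00 / $11.68 = 17.12 → 18 months.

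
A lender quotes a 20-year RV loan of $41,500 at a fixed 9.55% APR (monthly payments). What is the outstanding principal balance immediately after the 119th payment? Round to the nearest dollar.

With monthly rate i = 9.55%/12 = 0.0079583, the balance after k of n payments is P · [(1+i)^n − (1+i)^k] / [(1+i)^n − 1].
(1+0.0079583)^240 = 6.70222711 and (1+0.0079583)^119 = 2.56842560, so the balance is 41,500 × (6.70222711 − 2.56842560) / (6.70222711 − 1) = $30,085.22.

$30,085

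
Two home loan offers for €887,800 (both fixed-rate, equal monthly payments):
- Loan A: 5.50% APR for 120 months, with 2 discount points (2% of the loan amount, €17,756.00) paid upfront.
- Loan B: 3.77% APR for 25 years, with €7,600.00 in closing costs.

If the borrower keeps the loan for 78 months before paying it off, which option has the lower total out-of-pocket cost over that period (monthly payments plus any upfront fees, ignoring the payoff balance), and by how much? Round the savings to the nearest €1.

Loan B by €404,901

Loan A: at 5.50% the monthly rate is 0.0045833, so the payment is 887,800 × 0.0045833 / (1 − 1.0045833^−120) = €9,634.96.
Loan B: monthly rate = 3.77%/12 = 0.0031417; payment = 887,800 × 0.0031417 / (1 − (1+0.0031417)^−300) = €4,574.13.
Over 78 months: Loan A costs 78 × €9,634.96 + €17,756.00 = €769,282.88; Loan B costs 78 × €4,574.13 + €7,600.00 = €364,382.14.
Loan B is cheaper by €769,282.88 − €364,382.14 = €404,900.74.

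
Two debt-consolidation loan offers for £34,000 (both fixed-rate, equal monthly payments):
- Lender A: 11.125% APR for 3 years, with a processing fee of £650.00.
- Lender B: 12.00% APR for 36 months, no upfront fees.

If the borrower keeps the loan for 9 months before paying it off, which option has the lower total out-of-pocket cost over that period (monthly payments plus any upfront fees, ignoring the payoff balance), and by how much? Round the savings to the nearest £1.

Lender A: at 11.125% the monthly rate is 0.0092708, so the payment is 34,000 × 0.0092708 / (1 − 1.0092708^−36) = £1,115.13.
Lender B: monthly rate = 12%/12 = 0.0100000; payment = 34,000 × 0.0100000 / (1 − (1+0.0100000)^−36) = £1,129.29.
Over 9 months: Lender A costs 9 × £1,115.13 + £650.00 = £10,686.17; Lender B costs 9 × £1,129.29 = £10,163.61.
Lender B is cheaper by £10,686.17 − £10,163.61 = £522.56.

Lender B by £523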